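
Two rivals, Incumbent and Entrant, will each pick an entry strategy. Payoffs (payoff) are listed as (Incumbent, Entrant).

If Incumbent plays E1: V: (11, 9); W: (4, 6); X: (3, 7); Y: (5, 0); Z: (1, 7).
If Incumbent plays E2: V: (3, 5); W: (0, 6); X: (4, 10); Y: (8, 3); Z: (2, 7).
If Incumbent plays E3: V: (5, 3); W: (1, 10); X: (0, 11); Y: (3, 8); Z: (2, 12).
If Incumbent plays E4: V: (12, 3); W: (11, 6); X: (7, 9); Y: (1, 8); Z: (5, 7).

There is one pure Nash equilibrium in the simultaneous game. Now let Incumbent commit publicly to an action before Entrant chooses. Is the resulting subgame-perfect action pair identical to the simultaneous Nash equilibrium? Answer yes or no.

no

Work backward from Entrant's decision.
- E1: Entrant compares 9, 6, 7, 0, 7 and picks V; Incumbent would get 11.
- E2: Entrant compares 5, 6, 10, 3, 7 and picks X; Incumbent would get 4.
- E3: Entrant compares 3, 10, 11, 8, 12 and picks Z; Incumbent would get 2.
- E4: Entrant compares 3, 6, 9, 8, 7 and picks X; Incumbent would get 7.
Maximizing over 11, 4, 2, 7, Incumbent chooses E1. Subgame-perfect outcome: (E1, V) with payoffs (11, 9).
For the simultaneous game, intersect best replies.
Incumbent's best replies: V→E4; W→E4; X→E4; Y→E2; Z→E4.
Entrant's best replies: E1→V; E2→X; E3→Z; E4→X.
Only (E4, X) has each player best-responding; Nash payoffs (7, 9).
Sequential outcome (E1, V) differs from the Nash profile (E4, X).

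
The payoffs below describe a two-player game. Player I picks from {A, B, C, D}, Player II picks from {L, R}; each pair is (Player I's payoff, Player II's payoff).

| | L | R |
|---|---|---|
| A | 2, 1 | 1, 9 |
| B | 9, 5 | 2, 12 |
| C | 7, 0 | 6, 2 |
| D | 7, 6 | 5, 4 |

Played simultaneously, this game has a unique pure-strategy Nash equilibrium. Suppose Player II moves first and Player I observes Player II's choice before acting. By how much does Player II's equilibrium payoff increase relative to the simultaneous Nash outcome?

3

Solve by backward induction (Player II leads).
- L: Player I compares 2, 9, 7, 7 and picks B; Player II would get 5.
- R: Player I compares 1, 2, 6, 5 and picks C; Player II would get 2.
Among 5, 2, the best is 5 at L. Subgame-perfect outcome: (B, L) with payoffs (9, 5).
Now find the simultaneous Nash equilibrium.
Player I's best replies: L→B; R→C.
Player II's best replies: A→R; B→R; C→R; D→L.
The unique mutual best reply is (C, R), giving (6, 2).
Player II's commitment gain: 5 − 2 = 3.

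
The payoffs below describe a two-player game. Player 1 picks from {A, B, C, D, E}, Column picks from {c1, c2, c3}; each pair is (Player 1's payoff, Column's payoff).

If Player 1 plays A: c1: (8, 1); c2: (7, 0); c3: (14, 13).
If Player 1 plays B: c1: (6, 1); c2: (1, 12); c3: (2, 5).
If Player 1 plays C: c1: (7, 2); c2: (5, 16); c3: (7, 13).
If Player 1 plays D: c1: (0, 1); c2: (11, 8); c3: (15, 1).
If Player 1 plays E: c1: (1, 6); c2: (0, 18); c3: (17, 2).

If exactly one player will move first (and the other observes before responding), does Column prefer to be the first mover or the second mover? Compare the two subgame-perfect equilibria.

If Player 1 leads: Column's best replies are A→c3, B→c2, C→c2, D→c2, E→c2; Player 1's induced payoffs 14, 1, 5, 11, 0; outcome (A, c3), payoffs (14, 13).
If Column leads: Player 1's best replies are c1→A, c2→D, c3→E; Column's induced payoffs 1, 8, 2; outcome (D, c2), payoffs (11, 8).
Column gets 8 moving first and 13 moving second, so Column prefers to move second.

second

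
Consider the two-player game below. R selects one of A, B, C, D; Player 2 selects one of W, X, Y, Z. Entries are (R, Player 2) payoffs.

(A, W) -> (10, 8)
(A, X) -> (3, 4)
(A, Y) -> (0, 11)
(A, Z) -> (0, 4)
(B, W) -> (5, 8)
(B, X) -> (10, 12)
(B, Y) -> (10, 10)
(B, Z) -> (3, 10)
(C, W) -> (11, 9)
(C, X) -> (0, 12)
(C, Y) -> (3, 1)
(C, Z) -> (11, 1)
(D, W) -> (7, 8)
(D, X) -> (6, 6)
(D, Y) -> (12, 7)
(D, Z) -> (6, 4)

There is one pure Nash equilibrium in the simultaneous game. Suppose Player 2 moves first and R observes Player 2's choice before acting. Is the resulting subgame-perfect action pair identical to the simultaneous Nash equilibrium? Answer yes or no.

yes

Solve by backward induction (Player 2 leads).
- W: BR = C, leader payoff 9.
- X: BR = B, leader payoff 12.
- Y: BR = D, leader payoff 7.
- Z: BR = C, leader payoff 1.
Among 9, 12, 7, 1, the best is 12 at X. Subgame-perfect outcome: (B, X) with payoffs (10, 12).
Now find the simultaneous Nash equilibrium.
R's best replies: W→C; X→B; Y→D; Z→C.
Player 2's best replies: A→Y; B→X; C→X; D→W.
Only (B, X) has each player best-responding; Nash payoffs (10, 12).
Sequential outcome (B, X) coincides with the Nash profile (B, X).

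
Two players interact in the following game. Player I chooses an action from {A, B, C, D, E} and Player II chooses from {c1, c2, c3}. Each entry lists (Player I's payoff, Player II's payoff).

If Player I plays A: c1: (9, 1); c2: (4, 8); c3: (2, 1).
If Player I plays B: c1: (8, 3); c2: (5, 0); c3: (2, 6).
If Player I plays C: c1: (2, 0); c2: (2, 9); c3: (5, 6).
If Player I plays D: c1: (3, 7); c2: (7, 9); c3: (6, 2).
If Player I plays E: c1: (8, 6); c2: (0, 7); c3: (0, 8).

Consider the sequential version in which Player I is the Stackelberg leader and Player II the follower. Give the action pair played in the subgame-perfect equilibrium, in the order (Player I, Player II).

(D, c2)

Work backward from Player II's decision.
- A → Player II plays c2 (best of 1, 8, 1); Player I gets 4.
- B → Player II plays c3 (best of 3, 0, 6); Player I gets 2.
- C → Player II plays c2 (best of 0, 9, 6); Player I gets 2.
- D → Player II plays c2 (best of 7, 9, 2); Player I gets 7.
- E → Player II plays c3 (best of 6, 7, 8); Player I gets 0.
Player I's induced payoffs are 4, 2, 2, 7, 0, so Player I commits to D. Subgame-perfect outcome: (D, c2) with payoffs (7, 9).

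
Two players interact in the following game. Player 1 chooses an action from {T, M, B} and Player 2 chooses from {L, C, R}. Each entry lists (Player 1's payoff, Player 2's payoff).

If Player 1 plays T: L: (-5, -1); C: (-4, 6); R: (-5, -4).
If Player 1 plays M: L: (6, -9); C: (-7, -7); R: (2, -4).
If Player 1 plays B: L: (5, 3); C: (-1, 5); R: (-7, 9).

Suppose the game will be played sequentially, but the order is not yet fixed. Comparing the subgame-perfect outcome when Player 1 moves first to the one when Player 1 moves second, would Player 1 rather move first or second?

first

If Player 1 leads: Player 2's best replies are T→C, M→R, B→R; Player 1's induced payoffs -4, 2, -7; outcome (M, R), payoffs (2, -4).
If Player 2 leads: Player 1's best replies are L→M, C→B, R→M; Player 2's induced payoffs -9, 5, -4; outcome (B, C), payoffs (-1, 5).
Player 1 gets 2 moving first and -1 moving second, so Player 1 prefers to move first.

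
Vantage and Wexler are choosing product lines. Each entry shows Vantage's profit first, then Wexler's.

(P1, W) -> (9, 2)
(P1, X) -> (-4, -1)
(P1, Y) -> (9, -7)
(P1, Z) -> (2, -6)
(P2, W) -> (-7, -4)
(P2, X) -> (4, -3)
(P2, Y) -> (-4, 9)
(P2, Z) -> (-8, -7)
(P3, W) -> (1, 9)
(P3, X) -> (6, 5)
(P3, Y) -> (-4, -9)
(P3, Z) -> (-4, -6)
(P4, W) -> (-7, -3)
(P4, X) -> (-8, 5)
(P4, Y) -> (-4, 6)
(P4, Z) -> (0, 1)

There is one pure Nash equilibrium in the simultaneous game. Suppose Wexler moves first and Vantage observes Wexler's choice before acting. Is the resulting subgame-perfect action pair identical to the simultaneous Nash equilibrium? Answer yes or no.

Backward induction with Wexler moving first.
- W: BR = P1, leader payoff 2.
- X: BR = P3, leader payoff 5.
- Y: BR = P1, leader payoff -7.
- Z: BR = P1, leader payoff -6.
Among 2, 5, -7, -6, the best is 5 at X. Subgame-perfect outcome: (P3, X) with payoffs (6, 5).
Now find the simultaneous Nash equilibrium.
Vantage's best replies: W→P1; X→P3; Y→P1; Z→P1.
Wexler's best replies: P1→W; P2→Y; P3→W; P4→Y.
The unique mutual best reply is (P1, W), giving (9, 2).
Sequential outcome (P3, X) differs from the Nash profile (P1, W).

no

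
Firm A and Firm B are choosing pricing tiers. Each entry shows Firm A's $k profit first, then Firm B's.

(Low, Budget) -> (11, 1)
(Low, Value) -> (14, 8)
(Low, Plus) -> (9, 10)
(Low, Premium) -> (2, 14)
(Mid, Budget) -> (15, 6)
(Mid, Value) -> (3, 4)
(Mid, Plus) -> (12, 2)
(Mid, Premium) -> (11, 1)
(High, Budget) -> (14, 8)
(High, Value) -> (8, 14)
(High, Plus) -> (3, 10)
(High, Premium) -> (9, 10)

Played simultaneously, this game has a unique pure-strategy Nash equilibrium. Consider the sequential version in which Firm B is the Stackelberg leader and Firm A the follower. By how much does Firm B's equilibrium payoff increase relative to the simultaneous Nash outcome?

Backward induction with Firm B moving first.
- Budget: BR = Mid, leader payoff 6.
- Value: BR = Low, leader payoff 8.
- Plus: BR = Mid, leader payoff 2.
- Premium: BR = Mid, leader payoff 1.
Among 6, 8, 2, 1, the best is 8 at Value. Subgame-perfect outcome: (Low, Value) with payoffs (14, 8).
Under simultaneous play:
Firm A's best replies: Budget→Mid; Value→Low; Plus→Mid; Premium→Mid.
Firm B's best replies: Low→Premium; Mid→Budget; High→Value.
The unique mutual best reply is (Mid, Budget), giving (15, 6).
Firm B's commitment gain: 8 − 6 = 2.

2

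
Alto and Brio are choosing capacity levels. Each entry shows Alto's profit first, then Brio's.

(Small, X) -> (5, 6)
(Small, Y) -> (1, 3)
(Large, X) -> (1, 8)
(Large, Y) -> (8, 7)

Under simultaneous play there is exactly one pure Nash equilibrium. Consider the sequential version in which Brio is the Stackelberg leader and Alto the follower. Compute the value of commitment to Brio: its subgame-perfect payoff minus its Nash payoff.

1

Work backward from Alto's decision.
- X → Alto plays Small (best of 5, 1); Brio gets 6.
- Y → Alto plays Large (best of 1, 8); Brio gets 7.
Brio's induced payoffs are 6, 7, so Brio commits to Y. Subgame-perfect outcome: (Large, Y) with payoffs (8, 7).
Under simultaneous play:
Alto's best replies: X→Small; Y→Large.
Brio's best replies: Small→X; Large→X.
The unique mutual best reply is (Small, X), giving (5, 6).
Brio's commitment gain: 7 − 6 = 1.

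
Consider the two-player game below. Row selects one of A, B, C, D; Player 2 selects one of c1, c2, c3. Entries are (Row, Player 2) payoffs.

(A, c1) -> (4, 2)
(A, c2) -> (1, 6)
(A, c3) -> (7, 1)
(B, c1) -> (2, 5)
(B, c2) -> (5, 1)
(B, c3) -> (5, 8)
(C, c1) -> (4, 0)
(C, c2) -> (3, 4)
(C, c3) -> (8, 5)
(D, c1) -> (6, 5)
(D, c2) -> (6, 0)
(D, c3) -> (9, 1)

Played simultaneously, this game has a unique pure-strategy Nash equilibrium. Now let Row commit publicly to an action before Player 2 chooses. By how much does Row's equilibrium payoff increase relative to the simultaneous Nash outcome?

2

Player 2 best-responds to each possible Row move:
- A → Player 2 plays c2 (best of 2, 6, 1); Row gets 1.
- B → Player 2 plays c3 (best of 5, 1, 8); Row gets 5.
- C → Player 2 plays c3 (best of 0, 4, 5); Row gets 8.
- D → Player 2 plays c1 (best of 5, 0, 1); Row gets 6.
Among 1, 5, 8, 6, the best is 8 at C. Subgame-perfect outcome: (C, c3) with payoffs (8, 5).
Now find the simultaneous Nash equilibrium.
Row's best replies: c1→D; c2→D; c3→D.
Player 2's best replies: A→c2; B→c3; C→c3; D→c1.
Only (D, c1) has each player best-responding; Nash payoffs (6, 5).
Row's commitment gain: 8 − 6 = 2.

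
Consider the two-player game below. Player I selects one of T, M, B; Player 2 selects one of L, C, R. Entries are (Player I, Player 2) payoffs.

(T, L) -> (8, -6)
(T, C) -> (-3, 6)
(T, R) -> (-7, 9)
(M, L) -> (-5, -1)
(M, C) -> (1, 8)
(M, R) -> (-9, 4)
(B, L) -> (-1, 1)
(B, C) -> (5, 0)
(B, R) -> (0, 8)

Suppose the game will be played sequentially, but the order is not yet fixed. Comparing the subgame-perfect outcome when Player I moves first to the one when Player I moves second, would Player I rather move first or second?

first

If Player I leads: Player 2's best replies are T→R, M→C, B→R; Player I's induced payoffs -7, 1, 0; outcome (M, C), payoffs (1, 8).
If Player 2 leads: Player I's best replies are L→T, C→B, R→B; Player 2's induced payoffs -6, 0, 8; outcome (B, R), payoffs (0, 8).
Player I gets 1 moving first and 0 moving second, so Player I prefers to move first.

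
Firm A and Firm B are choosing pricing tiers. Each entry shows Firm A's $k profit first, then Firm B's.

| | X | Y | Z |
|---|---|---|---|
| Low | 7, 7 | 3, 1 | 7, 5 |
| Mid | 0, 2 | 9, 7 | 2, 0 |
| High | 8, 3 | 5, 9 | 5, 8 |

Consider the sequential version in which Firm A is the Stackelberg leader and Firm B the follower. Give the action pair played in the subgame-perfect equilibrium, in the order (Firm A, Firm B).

Work backward from Firm B's decision.
- Low → Firm B plays X (best of 7, 1, 5); Firm A gets 7.
- Mid → Firm B plays Y (best of 2, 7, 0); Firm A gets 9.
- High → Firm B plays Y (best of 3, 9, 8); Firm A gets 5.
Among 7, 9, 5, the best is 9 at Mid. Subgame-perfect outcome: (Mid, Y) with payoffs (9, 7).

(Mid, Y)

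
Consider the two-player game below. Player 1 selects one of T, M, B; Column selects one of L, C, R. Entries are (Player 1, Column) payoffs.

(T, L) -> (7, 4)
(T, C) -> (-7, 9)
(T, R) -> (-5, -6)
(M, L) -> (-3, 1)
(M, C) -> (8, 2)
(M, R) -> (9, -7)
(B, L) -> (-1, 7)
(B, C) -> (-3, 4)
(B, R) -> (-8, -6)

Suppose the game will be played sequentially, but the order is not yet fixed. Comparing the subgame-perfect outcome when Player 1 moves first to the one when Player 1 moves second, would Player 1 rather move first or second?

If Player 1 leads: Column's best replies are T→C, M→C, B→L; Player 1's induced payoffs -7, 8, -1; outcome (M, C), payoffs (8, 2).
If Column leads: Player 1's best replies are L→T, C→M, R→M; Column's induced payoffs 4, 2, -7; outcome (T, L), payoffs (7, 4).
Player 1 gets 8 moving first and 7 moving second, so Player 1 prefers to move first.

first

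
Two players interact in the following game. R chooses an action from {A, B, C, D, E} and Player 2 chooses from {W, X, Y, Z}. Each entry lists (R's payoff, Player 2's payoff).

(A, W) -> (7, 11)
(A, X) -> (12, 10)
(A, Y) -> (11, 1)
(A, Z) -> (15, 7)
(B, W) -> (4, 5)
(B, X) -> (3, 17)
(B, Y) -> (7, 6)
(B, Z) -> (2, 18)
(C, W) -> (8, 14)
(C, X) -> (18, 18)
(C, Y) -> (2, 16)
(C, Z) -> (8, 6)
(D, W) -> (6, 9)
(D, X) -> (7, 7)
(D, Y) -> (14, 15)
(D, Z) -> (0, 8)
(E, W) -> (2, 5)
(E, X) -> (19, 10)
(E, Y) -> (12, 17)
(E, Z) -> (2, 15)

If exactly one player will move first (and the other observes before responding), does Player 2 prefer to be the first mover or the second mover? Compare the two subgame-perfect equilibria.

If R leads: Player 2's best replies are A→W, B→Z, C→X, D→Y, E→Y; R's induced payoffs 7, 2, 18, 14, 12; outcome (C, X), payoffs (18, 18).
If Player 2 leads: R's best replies are W→C, X→E, Y→D, Z→A; Player 2's induced payoffs 14, 10, 15, 7; outcome (D, Y), payoffs (14, 15).
Player 2 gets 15 moving first and 18 moving second, so Player 2 prefers to move second.

second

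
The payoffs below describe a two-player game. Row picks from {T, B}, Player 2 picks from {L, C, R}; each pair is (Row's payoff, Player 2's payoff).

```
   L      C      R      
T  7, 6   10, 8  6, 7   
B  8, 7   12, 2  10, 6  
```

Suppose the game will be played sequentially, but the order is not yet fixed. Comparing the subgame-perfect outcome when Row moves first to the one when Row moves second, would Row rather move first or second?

first

If Row leads: Player 2's best replies are T→C, B→L; Row's induced payoffs 10, 8; outcome (T, C), payoffs (10, 8).
If Player 2 leads: Row's best replies are L→B, C→B, R→B; Player 2's induced payoffs 7, 2, 6; outcome (B, L), payoffs (8, 7).
Row gets 10 moving first and 8 moving second, so Row prefers to move first.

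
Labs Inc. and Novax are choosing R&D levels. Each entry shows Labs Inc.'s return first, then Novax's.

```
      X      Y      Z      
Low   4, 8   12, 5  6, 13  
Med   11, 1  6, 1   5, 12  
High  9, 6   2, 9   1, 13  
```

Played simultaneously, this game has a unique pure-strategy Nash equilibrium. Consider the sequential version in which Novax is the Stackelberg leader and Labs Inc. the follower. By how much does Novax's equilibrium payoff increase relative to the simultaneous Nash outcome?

Solve by backward induction (Novax leads).
- X: Labs Inc. compares 4, 11, 9 and picks Med; Novax would get 1.
- Y: Labs Inc. compares 12, 6, 2 and picks Low; Novax would get 5.
- Z: Labs Inc. compares 6, 5, 1 and picks Low; Novax would get 13.
Novax's induced payoffs are 1, 5, 13, so Novax commits to Z. Subgame-perfect outcome: (Low, Z) with payoffs (6, 13).
Now find the simultaneous Nash equilibrium.
Labs Inc.'s best replies: X→Med; Y→Low; Z→Low.
Novax's best replies: Low→Z; Med→Z; High→Z.
The unique mutual best reply is (Low, Z), giving (6, 13).
Novax's commitment gain: 13 − 13 = 0.

0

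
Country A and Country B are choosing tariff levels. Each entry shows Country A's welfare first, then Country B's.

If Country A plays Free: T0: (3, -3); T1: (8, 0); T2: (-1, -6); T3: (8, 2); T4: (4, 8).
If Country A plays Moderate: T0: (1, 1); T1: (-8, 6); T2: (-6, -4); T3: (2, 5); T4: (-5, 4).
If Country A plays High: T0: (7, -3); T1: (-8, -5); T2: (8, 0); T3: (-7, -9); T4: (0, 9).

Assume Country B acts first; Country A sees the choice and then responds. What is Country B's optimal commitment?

Solve by backward induction (Country B leads).
- T0 → Country A plays High (best of 3, 1, 7); Country B gets -3.
- T1 → Country A plays Free (best of 8, -8, -8); Country B gets 0.
- T2 → Country A plays High (best of -1, -6, 8); Country B gets 0.
- T3 → Country A plays Free (best of 8, 2, -7); Country B gets 2.
- T4 → Country A plays Free (best of 4, -5, 0); Country B gets 8.
Country B's induced payoffs are -3, 0, 0, 2, 8, so Country B commits to T4. Subgame-perfect outcome: (Free, T4) with payoffs (4, 8).

T4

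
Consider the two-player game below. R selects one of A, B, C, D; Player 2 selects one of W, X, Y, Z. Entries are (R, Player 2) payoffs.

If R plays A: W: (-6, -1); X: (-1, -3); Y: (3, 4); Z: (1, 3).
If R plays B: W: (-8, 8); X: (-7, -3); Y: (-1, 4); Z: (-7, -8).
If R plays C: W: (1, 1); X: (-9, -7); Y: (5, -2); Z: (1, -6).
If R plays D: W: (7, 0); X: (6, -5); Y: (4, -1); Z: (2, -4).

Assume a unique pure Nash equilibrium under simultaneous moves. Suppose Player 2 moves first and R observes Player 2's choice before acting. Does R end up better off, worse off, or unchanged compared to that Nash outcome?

unchanged

Solve by backward induction (Player 2 leads).
- W: BR = D, leader payoff 0.
- X: BR = D, leader payoff -5.
- Y: BR = C, leader payoff -2.
- Z: BR = D, leader payoff -4.
Among 0, -5, -2, -4, the best is 0 at W. Subgame-perfect outcome: (D, W) with payoffs (7, 0).
Under simultaneous play:
R's best replies: W→D; X→D; Y→C; Z→D.
Player 2's best replies: A→Y; B→W; C→W; D→W.
Only (D, W) has each player best-responding; Nash payoffs (7, 0).
R earns 7 sequentially versus 7 at the Nash outcome: unchanged.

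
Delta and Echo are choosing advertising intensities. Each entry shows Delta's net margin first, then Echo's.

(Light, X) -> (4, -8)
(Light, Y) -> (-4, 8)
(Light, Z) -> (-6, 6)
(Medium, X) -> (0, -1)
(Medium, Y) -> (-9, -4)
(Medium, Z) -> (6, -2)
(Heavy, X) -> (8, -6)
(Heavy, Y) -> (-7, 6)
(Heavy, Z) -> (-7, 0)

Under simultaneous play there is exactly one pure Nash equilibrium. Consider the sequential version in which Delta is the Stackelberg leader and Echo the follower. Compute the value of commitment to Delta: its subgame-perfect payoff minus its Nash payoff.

4

Work backward from Echo's decision.
- Light → Echo plays Y (best of -8, 8, 6); Delta gets -4.
- Medium → Echo plays X (best of -1, -4, -2); Delta gets 0.
- Heavy → Echo plays Y (best of -6, 6, 0); Delta gets -7.
Maximizing over -4, 0, -7, Delta chooses Medium. Subgame-perfect outcome: (Medium, X) with payoffs (0, -1).
Now find the simultaneous Nash equilibrium.
Delta's best replies: X→Heavy; Y→Light; Z→Medium.
Echo's best replies: Light→Y; Medium→X; Heavy→Y.
Only (Light, Y) has each player best-responding; Nash payoffs (-4, 8).
Delta's commitment gain: 0 − -4 = 4.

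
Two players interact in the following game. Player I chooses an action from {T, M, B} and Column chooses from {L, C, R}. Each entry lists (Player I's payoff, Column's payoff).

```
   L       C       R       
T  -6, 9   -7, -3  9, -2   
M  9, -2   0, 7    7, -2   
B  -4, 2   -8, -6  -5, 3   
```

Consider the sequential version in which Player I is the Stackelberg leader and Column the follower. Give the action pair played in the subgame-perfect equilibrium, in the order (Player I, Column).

Solve by backward induction (Player I leads).
- T: BR = L, leader payoff -6.
- M: BR = C, leader payoff 0.
- B: BR = R, leader payoff -5.
Maximizing over -6, 0, -5, Player I chooses M. Subgame-perfect outcome: (M, C) with payoffs (0, 7).

(M, C)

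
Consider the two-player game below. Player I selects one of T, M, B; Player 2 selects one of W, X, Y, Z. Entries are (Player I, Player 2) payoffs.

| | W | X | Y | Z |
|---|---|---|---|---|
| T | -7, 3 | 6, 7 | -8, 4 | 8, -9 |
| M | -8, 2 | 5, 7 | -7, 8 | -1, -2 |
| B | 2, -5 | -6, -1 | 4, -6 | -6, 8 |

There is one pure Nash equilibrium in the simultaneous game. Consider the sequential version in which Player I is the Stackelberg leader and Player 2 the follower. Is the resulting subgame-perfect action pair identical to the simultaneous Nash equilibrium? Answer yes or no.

yes

Player 2 best-responds to each possible Player I move:
- T → Player 2 plays X (best of 3, 7, 4, -9); Player I gets 6.
- M → Player 2 plays Y (best of 2, 7, 8, -2); Player I gets -7.
- B → Player 2 plays Z (best of -5, -1, -6, 8); Player I gets -6.
Player I's induced payoffs are 6, -7, -6, so Player I commits to T. Subgame-perfect outcome: (T, X) with payoffs (6, 7).
Now find the simultaneous Nash equilibrium.
Player I's best replies: W→B; X→T; Y→B; Z→T.
Player 2's best replies: T→X; M→Y; B→Z.
The unique mutual best reply is (T, X), giving (6, 7).
Sequential outcome (T, X) coincides with the Nash profile (T, X).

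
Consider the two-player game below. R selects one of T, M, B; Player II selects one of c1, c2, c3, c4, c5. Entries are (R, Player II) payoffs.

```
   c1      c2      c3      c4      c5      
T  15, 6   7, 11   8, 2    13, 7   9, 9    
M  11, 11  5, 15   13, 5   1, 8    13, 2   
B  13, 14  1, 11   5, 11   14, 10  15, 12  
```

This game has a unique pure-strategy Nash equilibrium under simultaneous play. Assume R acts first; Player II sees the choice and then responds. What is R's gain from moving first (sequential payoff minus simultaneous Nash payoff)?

6

Player II best-responds to each possible R move:
- T → Player II plays c2 (best of 6, 11, 2, 7, 9); R gets 7.
- M → Player II plays c2 (best of 11, 15, 5, 8, 2); R gets 5.
- B → Player II plays c1 (best of 14, 11, 11, 10, 12); R gets 13.
Among 7, 5, 13, the best is 13 at B. Subgame-perfect outcome: (B, c1) with payoffs (13, 14).
Under simultaneous play:
R's best replies: c1→T; c2→T; c3→M; c4→B; c5→B.
Player II's best replies: T→c2; M→c2; B→c1.
The unique mutual best reply is (T, c2), giving (7, 11).
R's commitment gain: 13 − 7 = 6.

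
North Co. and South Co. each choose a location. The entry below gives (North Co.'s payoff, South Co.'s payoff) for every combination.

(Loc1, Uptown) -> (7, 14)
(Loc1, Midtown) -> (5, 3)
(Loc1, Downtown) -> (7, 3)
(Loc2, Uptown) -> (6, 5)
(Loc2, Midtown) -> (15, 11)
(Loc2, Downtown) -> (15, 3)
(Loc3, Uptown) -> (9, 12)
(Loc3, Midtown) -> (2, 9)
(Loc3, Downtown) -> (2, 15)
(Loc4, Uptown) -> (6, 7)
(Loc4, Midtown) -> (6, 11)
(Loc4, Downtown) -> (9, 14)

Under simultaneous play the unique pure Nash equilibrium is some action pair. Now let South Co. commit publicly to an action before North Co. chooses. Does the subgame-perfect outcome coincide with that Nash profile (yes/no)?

no

Solve by backward induction (South Co. leads).
- Uptown: BR = Loc3, leader payoff 12.
- Midtown: BR = Loc2, leader payoff 11.
- Downtown: BR = Loc2, leader payoff 3.
Maximizing over 12, 11, 3, South Co. chooses Uptown. Subgame-perfect outcome: (Loc3, Uptown) with payoffs (9, 12).
Now find the simultaneous Nash equilibrium.
North Co.'s best replies: Uptown→Loc3; Midtown→Loc2; Downtown→Loc2.
South Co.'s best replies: Loc1→Uptown; Loc2→Midtown; Loc3→Downtown; Loc4→Downtown.
Only (Loc2, Midtown) has each player best-responding; Nash payoffs (15, 11).
Sequential outcome (Loc3, Uptown) differs from the Nash profile (Loc2, Midtown).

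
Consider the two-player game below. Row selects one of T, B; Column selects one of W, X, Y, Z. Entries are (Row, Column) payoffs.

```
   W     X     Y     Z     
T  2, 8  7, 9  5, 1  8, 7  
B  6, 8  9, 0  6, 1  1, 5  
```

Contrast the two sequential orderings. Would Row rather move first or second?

If Row leads: Column's best replies are T→X, B→W; Row's induced payoffs 7, 6; outcome (T, X), payoffs (7, 9).
If Column leads: Row's best replies are W→B, X→B, Y→B, Z→T; Column's induced payoffs 8, 0, 1, 7; outcome (B, W), payoffs (6, 8).
Row gets 7 moving first and 6 moving second, so Row prefers to move first.

first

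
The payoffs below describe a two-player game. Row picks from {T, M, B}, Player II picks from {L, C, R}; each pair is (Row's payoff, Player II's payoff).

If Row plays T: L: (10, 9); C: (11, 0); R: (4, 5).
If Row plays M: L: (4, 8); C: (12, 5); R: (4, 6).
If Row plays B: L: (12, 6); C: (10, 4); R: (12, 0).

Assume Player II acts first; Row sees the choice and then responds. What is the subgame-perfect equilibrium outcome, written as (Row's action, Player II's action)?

(B, L)

Work backward from Row's decision.
- L → Row plays B (best of 10, 4, 12); Player II gets 6.
- C → Row plays M (best of 11, 12, 10); Player II gets 5.
- R → Row plays B (best of 4, 4, 12); Player II gets 0.
Player II's induced payoffs are 6, 5, 0, so Player II commits to L. Subgame-perfect outcome: (B, L) with payoffs (12, 6).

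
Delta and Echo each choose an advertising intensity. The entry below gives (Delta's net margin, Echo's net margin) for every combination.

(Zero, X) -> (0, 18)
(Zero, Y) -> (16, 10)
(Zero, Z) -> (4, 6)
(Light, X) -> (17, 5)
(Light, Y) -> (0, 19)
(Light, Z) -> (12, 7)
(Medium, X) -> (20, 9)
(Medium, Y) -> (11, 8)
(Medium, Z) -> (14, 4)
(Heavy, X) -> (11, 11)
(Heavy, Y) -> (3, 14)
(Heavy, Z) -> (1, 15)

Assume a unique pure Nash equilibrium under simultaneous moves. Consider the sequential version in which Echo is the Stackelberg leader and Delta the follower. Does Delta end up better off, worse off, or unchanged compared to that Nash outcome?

Backward induction with Echo moving first.
- X: Delta compares 0, 17, 20, 11 and picks Medium; Echo would get 9.
- Y: Delta compares 16, 0, 11, 3 and picks Zero; Echo would get 10.
- Z: Delta compares 4, 12, 14, 1 and picks Medium; Echo would get 4.
Echo's induced payoffs are 9, 10, 4, so Echo commits to Y. Subgame-perfect outcome: (Zero, Y) with payoffs (16, 10).
Under simultaneous play:
Delta's best replies: X→Medium; Y→Zero; Z→Medium.
Echo's best replies: Zero→X; Light→Y; Medium→X; Heavy→Z.
Only (Medium, X) has each player best-responding; Nash payoffs (20, 9).
Delta earns 16 sequentially versus 20 at the Nash outcome: worse off.

worse off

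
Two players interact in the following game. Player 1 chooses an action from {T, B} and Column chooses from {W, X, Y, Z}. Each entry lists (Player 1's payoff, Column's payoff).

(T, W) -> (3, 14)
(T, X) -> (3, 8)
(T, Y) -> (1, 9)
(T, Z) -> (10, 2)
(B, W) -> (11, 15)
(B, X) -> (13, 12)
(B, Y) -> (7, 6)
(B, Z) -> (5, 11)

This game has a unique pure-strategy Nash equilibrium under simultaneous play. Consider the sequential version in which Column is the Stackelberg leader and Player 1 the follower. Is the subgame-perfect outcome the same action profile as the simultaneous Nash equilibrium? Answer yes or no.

Player 1 best-responds to each possible Column move:
- W: BR = B, leader payoff 15.
- X: BR = B, leader payoff 12.
- Y: BR = B, leader payoff 6.
- Z: BR = T, leader payoff 2.
Maximizing over 15, 12, 6, 2, Column chooses W. Subgame-perfect outcome: (B, W) with payoffs (11, 15).
Now find the simultaneous Nash equilibrium.
Player 1's best replies: W→B; X→B; Y→B; Z→T.
Column's best replies: T→W; B→W.
The unique mutual best reply is (B, W), giving (11, 15).
Sequential outcome (B, W) coincides with the Nash profile (B, W).

yes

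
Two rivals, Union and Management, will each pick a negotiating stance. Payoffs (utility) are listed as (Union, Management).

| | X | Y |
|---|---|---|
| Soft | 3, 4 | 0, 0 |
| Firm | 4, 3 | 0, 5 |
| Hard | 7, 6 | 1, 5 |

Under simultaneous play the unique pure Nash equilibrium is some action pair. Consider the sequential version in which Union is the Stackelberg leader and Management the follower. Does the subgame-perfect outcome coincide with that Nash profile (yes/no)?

Solve by backward induction (Union leads).
- Soft: BR = X, leader payoff 3.
- Firm: BR = Y, leader payoff 0.
- Hard: BR = X, leader payoff 7.
Among 3, 0, 7, the best is 7 at Hard. Subgame-perfect outcome: (Hard, X) with payoffs (7, 6).
Now find the simultaneous Nash equilibrium.
Union's best replies: X→Hard; Y→Hard.
Management's best replies: Soft→X; Firm→Y; Hard→X.
Only (Hard, X) has each player best-responding; Nash payoffs (7, 6).
Sequential outcome (Hard, X) coincides with the Nash profile (Hard, X).

yes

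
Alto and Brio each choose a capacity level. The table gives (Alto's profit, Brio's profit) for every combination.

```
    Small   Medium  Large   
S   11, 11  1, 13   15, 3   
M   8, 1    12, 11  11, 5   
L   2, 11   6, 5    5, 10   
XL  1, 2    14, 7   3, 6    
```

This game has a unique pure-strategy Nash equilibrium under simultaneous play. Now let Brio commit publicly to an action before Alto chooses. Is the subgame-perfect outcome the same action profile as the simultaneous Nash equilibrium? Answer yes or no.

no

Solve by backward induction (Brio leads).
- Small: Alto compares 11, 8, 2, 1 and picks S; Brio would get 11.
- Medium: Alto compares 1, 12, 6, 14 and picks XL; Brio would get 7.
- Large: Alto compares 15, 11, 5, 3 and picks S; Brio would get 3.
Among 11, 7, 3, the best is 11 at Small. Subgame-perfect outcome: (S, Small) with payoffs (11, 11).
For the simultaneous game, intersect best replies.
Alto's best replies: Small→S; Medium→XL; Large→S.
Brio's best replies: S→Medium; M→Medium; L→Small; XL→Medium.
Only (XL, Medium) has each player best-responding; Nash payoffs (14, 7).
Sequential outcome (S, Small) differs from the Nash profile (XL, Medium).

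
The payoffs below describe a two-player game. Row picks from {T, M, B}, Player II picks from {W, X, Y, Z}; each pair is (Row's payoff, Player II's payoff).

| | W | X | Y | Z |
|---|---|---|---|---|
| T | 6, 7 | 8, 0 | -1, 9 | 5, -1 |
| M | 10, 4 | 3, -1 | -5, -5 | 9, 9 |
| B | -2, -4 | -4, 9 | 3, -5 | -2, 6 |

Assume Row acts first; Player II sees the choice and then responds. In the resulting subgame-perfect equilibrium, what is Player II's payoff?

9

Solve by backward induction (Row leads).
- T: BR = Y, leader payoff -1.
- M: BR = Z, leader payoff 9.
- B: BR = X, leader payoff -4.
Among -1, 9, -4, the best is 9 at M. Subgame-perfect outcome: (M, Z) with payoffs (9, 9).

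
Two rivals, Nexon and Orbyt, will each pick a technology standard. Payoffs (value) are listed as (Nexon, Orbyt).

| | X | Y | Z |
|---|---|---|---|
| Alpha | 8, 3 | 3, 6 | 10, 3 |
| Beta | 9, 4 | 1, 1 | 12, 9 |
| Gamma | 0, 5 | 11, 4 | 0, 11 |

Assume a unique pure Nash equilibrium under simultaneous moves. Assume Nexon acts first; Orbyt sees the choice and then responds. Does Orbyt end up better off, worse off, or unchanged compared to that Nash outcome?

Orbyt best-responds to each possible Nexon move:
- Alpha → Orbyt plays Y (best of 3, 6, 3); Nexon gets 3.
- Beta → Orbyt plays Z (best of 4, 1, 9); Nexon gets 12.
- Gamma → Orbyt plays Z (best of 5, 4, 11); Nexon gets 0.
Nexon's induced payoffs are 3, 12, 0, so Nexon commits to Beta. Subgame-perfect outcome: (Beta, Z) with payoffs (12, 9).
For the simultaneous game, intersect best replies.
Nexon's best replies: X→Beta; Y→Gamma; Z→Beta.
Orbyt's best replies: Alpha→Y; Beta→Z; Gamma→Z.
The unique mutual best reply is (Beta, Z), giving (12, 9).
Orbyt earns 9 sequentially versus 9 at the Nash outcome: unchanged.

unchanged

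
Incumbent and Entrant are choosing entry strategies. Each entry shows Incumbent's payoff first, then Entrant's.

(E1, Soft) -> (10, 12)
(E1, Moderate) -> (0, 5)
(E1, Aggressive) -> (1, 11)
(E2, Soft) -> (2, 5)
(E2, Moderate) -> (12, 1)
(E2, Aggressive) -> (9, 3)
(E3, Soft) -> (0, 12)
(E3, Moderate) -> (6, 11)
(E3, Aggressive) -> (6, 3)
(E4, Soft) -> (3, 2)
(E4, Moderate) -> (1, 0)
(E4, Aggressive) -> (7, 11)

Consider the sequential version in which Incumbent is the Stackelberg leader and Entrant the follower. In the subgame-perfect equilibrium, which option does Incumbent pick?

E1

Solve by backward induction (Incumbent leads).
- E1: BR = Soft, leader payoff 10.
- E2: BR = Soft, leader payoff 2.
- E3: BR = Soft, leader payoff 0.
- E4: BR = Aggressive, leader payoff 7.
Among 10, 2, 0, 7, the best is 10 at E1. Subgame-perfect outcome: (E1, Soft) with payoffs (10, 12).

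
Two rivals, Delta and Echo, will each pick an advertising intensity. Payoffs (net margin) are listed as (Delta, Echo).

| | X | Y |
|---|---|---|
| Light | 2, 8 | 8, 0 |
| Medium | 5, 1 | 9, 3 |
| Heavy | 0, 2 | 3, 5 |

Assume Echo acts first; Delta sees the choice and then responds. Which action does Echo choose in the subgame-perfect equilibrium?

Y

Delta best-responds to each possible Echo move:
- X: BR = Medium, leader payoff 1.
- Y: BR = Medium, leader payoff 3.
Among 1, 3, the best is 3 at Y. Subgame-perfect outcome: (Medium, Y) with payoffs (9, 3).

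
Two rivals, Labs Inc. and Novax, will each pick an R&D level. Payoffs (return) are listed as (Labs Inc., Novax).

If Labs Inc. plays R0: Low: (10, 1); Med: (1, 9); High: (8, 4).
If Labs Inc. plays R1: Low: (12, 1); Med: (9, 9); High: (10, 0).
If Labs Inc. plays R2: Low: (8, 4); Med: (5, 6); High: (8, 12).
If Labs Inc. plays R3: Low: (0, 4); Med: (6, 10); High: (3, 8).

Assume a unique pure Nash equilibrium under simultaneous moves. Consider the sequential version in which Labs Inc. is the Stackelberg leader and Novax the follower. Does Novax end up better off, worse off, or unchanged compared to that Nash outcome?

Backward induction with Labs Inc. moving first.
- R0: Novax compares 1, 9, 4 and picks Med; Labs Inc. would get 1.
- R1: Novax compares 1, 9, 0 and picks Med; Labs Inc. would get 9.
- R2: Novax compares 4, 6, 12 and picks High; Labs Inc. would get 8.
- R3: Novax compares 4, 10, 8 and picks Med; Labs Inc. would get 6.
Among 1, 9, 8, 6, the best is 9 at R1. Subgame-perfect outcome: (R1, Med) with payoffs (9, 9).
Now find the simultaneous Nash equilibrium.
Labs Inc.'s best replies: Low→R1; Med→R1; High→R1.
Novax's best replies: R0→Med; R1→Med; R2→High; R3→Med.
Only (R1, Med) has each player best-responding; Nash payoffs (9, 9).
Novax earns 9 sequentially versus 9 at the Nash outcome: unchanged.

unchanged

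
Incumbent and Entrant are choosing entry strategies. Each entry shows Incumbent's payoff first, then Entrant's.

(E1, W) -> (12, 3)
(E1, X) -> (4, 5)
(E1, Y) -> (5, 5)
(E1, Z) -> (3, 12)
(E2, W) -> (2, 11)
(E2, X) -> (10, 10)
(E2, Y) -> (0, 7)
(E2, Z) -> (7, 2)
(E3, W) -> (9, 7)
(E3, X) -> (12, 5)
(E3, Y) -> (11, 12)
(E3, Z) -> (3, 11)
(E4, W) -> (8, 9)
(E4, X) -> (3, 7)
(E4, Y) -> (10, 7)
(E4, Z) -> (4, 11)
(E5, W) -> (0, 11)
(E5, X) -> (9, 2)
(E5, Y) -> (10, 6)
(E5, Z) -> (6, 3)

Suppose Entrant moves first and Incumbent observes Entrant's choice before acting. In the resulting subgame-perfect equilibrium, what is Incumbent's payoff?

Backward induction with Entrant moving first.
- W: BR = E1, leader payoff 3.
- X: BR = E3, leader payoff 5.
- Y: BR = E3, leader payoff 12.
- Z: BR = E2, leader payoff 2.
Entrant's induced payoffs are 3, 5, 12, 2, so Entrant commits to Y. Subgame-perfect outcome: (E3, Y) with payoffs (11, 12).

11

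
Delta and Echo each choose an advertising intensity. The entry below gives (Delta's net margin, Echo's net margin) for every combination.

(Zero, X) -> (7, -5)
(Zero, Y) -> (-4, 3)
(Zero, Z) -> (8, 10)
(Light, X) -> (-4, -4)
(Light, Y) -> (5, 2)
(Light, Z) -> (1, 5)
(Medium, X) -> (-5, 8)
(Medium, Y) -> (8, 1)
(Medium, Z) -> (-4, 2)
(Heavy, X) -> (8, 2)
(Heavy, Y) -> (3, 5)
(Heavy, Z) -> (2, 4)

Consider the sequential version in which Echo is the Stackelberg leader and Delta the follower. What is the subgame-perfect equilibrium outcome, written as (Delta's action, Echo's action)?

Backward induction with Echo moving first.
- X: BR = Heavy, leader payoff 2.
- Y: BR = Medium, leader payoff 1.
- Z: BR = Zero, leader payoff 10.
Maximizing over 2, 1, 10, Echo chooses Z. Subgame-perfect outcome: (Zero, Z) with payoffs (8, 10).

(Zero, Z)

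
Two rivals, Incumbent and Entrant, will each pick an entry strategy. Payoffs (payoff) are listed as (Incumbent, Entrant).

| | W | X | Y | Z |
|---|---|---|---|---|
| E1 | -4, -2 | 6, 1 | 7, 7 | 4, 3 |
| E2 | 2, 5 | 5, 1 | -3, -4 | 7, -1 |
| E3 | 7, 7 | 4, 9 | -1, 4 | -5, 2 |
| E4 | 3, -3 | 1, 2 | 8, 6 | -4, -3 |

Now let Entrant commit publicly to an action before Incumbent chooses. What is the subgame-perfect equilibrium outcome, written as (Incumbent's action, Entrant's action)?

Work backward from Incumbent's decision.
- W → Incumbent plays E3 (best of -4, 2, 7, 3); Entrant gets 7.
- X → Incumbent plays E1 (best of 6, 5, 4, 1); Entrant gets 1.
- Y → Incumbent plays E4 (best of 7, -3, -1, 8); Entrant gets 6.
- Z → Incumbent plays E2 (best of 4, 7, -5, -4); Entrant gets -1.
Among 7, 1, 6, -1, the best is 7 at W. Subgame-perfect outcome: (E3, W) with payoffs (7, 7).

(E3, W)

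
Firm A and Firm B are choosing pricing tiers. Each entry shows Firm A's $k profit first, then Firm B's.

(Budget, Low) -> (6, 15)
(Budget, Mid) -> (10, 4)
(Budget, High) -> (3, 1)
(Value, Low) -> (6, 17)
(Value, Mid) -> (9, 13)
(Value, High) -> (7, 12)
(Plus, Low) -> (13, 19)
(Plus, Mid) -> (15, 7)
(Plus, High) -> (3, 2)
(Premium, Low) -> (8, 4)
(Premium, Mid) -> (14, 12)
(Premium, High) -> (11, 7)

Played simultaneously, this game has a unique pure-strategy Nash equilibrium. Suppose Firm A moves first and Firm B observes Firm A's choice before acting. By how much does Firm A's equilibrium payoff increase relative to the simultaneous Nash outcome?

Work backward from Firm B's decision.
- Budget: BR = Low, leader payoff 6.
- Value: BR = Low, leader payoff 6.
- Plus: BR = Low, leader payoff 13.
- Premium: BR = Mid, leader payoff 14.
Among 6, 6, 13, 14, the best is 14 at Premium. Subgame-perfect outcome: (Premium, Mid) with payoffs (14, 12).
For the simultaneous game, intersect best replies.
Firm A's best replies: Low→Plus; Mid→Plus; High→Premium.
Firm B's best replies: Budget→Low; Value→Low; Plus→Low; Premium→Mid.
Only (Plus, Low) has each player best-responding; Nash payoffs (13, 19).
Firm A's commitment gain: 14 − 13 = 1.

1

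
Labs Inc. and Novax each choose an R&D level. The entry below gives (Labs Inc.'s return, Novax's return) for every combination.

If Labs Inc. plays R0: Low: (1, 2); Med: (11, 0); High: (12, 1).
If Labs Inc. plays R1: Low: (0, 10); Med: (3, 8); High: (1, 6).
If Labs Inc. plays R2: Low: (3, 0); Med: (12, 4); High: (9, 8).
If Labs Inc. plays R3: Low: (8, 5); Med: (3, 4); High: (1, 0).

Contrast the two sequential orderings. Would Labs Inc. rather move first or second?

first

If Labs Inc. leads: Novax's best replies are R0→Low, R1→Low, R2→High, R3→Low; Labs Inc.'s induced payoffs 1, 0, 9, 8; outcome (R2, High), payoffs (9, 8).
If Novax leads: Labs Inc.'s best replies are Low→R3, Med→R2, High→R0; Novax's induced payoffs 5, 4, 1; outcome (R3, Low), payoffs (8, 5).
Labs Inc. gets 9 moving first and 8 moving second, so Labs Inc. prefers to move first.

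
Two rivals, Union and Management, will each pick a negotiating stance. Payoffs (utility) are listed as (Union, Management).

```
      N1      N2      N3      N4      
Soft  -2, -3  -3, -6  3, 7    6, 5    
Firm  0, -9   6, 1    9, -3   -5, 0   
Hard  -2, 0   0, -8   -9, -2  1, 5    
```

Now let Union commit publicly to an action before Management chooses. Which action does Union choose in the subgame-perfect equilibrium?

Backward induction with Union moving first.
- Soft: Management compares -3, -6, 7, 5 and picks N3; Union would get 3.
- Firm: Management compares -9, 1, -3, 0 and picks N2; Union would get 6.
- Hard: Management compares 0, -8, -2, 5 and picks N4; Union would get 1.
Union's induced payoffs are 3, 6, 1, so Union commits to Firm. Subgame-perfect outcome: (Firm, N2) with payoffs (6, 1).

Firm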